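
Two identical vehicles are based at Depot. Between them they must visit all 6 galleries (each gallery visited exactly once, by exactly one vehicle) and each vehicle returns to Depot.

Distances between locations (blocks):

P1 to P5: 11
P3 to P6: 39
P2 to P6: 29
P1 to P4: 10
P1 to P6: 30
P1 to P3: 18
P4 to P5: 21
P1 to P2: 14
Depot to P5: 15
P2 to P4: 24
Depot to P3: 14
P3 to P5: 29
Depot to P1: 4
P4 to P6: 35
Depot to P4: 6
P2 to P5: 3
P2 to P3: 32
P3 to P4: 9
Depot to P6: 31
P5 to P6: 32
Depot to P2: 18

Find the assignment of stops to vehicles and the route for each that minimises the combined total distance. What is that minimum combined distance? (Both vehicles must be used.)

107 blocks — the smallest possible combined total.

There are 2^5 − 1 = 31 ways to divide the 6 stops into two non-empty groups. For each, the best each vehicle can do is its own shortest tour through its group:
  {P1} + {P2, P3, P4, P5, P6}: 8 + 101 = 109
  {P2} + {P1, P3, P4, P5, P6}: 36 + 101 = 137
  {P1, P2} + {P3, P4, P5, P6}: 36 + 101 = 137
  {P3} + {P1, P2, P4, P5, P6}: 28 + 88 = 116
  {P1, P3} + {P2, P4, P5, P6}: 36 + 88 = 124
  {P2, P3} + {P1, P4, P5, P6}: 64 + 88 = 152
  … (31 splits in total)
  {P3, P4} + {P1, P2, P5, P6}: 29 + 78 = 107  ← best
Best: vehicle 1 Depot → P3 → P4 → Depot = 29; vehicle 2 Depot → P1 → P5 → P2 → P6 → Depot = 78; combined 107.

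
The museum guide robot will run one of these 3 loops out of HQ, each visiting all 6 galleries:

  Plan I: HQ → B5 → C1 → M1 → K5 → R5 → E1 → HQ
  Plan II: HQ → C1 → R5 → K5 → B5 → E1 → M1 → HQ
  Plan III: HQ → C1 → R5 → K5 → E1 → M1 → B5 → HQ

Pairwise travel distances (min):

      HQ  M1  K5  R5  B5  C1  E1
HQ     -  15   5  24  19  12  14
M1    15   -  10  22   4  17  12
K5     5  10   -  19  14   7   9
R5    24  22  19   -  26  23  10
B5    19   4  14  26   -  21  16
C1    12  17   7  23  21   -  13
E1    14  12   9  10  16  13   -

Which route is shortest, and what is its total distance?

Plan I: 19 + 21 + 17 + 10 + 19 + 10 + 14 = 110
Plan II: 12 + 23 + 19 + 14 + 16 + 12 + 15 = 111
Plan III: 12 + 23 + 19 + 9 + 12 + 4 + 19 = 98

98 min — Plan III is the shortest.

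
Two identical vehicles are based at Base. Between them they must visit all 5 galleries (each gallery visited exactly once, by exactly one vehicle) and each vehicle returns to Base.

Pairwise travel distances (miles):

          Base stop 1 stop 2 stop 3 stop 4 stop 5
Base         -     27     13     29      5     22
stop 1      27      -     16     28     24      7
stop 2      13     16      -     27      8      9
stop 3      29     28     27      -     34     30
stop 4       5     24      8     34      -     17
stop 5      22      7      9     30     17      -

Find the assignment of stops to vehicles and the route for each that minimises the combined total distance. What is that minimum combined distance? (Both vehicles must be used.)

96 miles — the smallest possible combined total.

Check every non-empty split of the stops between the two vehicles; for each half take its own optimal tour:
  {stop 1} + {stop 2, stop 3, stop 4, stop 5}: 54 + 81 = 135
  {stop 2} + {stop 1, stop 3, stop 4, stop 5}: 26 + 86 = 112
  {stop 1, stop 2} + {stop 3, stop 4, stop 5}: 56 + 81 = 137
  {stop 3} + {stop 1, stop 2, stop 4, stop 5}: 58 + 56 = 114
  {stop 1, stop 3} + {stop 2, stop 4, stop 5}: 84 + 44 = 128
  {stop 2, stop 3} + {stop 1, stop 4, stop 5}: 69 + 56 = 125
  … (15 splits in total)
  {stop 4} + {stop 1, stop 2, stop 3, stop 5}: 10 + 86 = 96  ← best
Best: vehicle 1 Base → stop 4 → Base = 10; vehicle 2 Base → stop 2 → stop 5 → stop 1 → stop 3 → Base = 86; combined 96.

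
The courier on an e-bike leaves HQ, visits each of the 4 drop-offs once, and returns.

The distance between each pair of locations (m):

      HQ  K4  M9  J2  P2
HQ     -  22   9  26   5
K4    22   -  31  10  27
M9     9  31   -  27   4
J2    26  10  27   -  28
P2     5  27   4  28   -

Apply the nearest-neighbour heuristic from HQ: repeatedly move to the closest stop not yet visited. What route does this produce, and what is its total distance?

HQ → [P2:5 / M9:9 / K4:22 / J2:26] → P2 (5)
P2 → [M9:4 / K4:27 / J2:28] → M9 (4)
M9 → [J2:27 / K4:31] → J2 (27)
J2 → [K4:10] → K4 (10)
Return K4→HQ: 22.
Total = 5 + 4 + 27 + 10 + 22 = 68.

Nearest-neighbour total = 68 m; route HQ → P2 → M9 → J2 → K4 → HQ.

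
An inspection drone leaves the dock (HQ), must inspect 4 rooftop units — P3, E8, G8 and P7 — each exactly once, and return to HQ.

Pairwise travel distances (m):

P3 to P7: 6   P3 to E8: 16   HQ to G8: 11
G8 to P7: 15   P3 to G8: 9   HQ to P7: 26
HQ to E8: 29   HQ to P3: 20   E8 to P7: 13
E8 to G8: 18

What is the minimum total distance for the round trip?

With 4 stops there are 4!/2 = 12 distinct round trips (a route and its reverse cost the same).
HQ → P3 → E8 → G8 → P7 → HQ: 20+16+18+15+26 = 95
HQ → P3 → E8 → P7 → G8 → HQ: 20+16+13+15+11 = 75
HQ → P3 → G8 → E8 → P7 → HQ: 20+9+18+13+26 = 86
HQ → P3 → G8 → P7 → E8 → HQ: 20+9+15+13+29 = 86
HQ → P3 → P7 → E8 → G8 → HQ: 20+6+13+18+11 = 68
HQ → P3 → P7 → G8 → E8 → HQ: 20+6+15+18+29 = 88
HQ → E8 → P3 → G8 → P7 → HQ: 29+16+9+15+26 = 95
HQ → E8 → P3 → P7 → G8 → HQ: 29+16+6+15+11 = 77
HQ → E8 → G8 → P3 → P7 → HQ: 29+18+9+6+26 = 88
HQ → E8 → P7 → P3 → G8 → HQ: 29+13+6+9+11 = 68
HQ → G8 → P3 → E8 → P7 → HQ: 11+9+16+13+26 = 75
HQ → G8 → E8 → P3 → P7 → HQ: 11+18+16+6+26 = 77
The minimum is 68.
One optimal route: HQ → P3 → P7 → E8 → G8 → HQ (or its reverse).

68 m — the shortest possible round trip.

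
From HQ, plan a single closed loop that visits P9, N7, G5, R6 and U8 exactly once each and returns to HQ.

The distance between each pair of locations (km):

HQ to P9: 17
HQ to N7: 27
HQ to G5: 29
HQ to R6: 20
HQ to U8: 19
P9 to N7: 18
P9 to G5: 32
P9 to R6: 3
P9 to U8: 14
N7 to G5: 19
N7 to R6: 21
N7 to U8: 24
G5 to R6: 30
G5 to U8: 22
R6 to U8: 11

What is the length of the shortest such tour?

Minimum total distance: 99 km.

With 5 stops there are 5!/2 = 60 distinct round trips (a route and its reverse cost the same).
HQ→P9→N7→G5→R6→U8→HQ: 17+18+19+30+11+19 = 114
HQ→P9→N7→G5→U8→R6→HQ: 17+18+19+22+11+20 = 107
HQ→P9→N7→R6→G5→U8→HQ: 17+18+21+30+22+19 = 127
HQ→P9→N7→R6→U8→G5→HQ: 17+18+21+11+22+29 = 118
HQ→P9→N7→U8→G5→R6→HQ: 17+18+24+22+30+20 = 131
HQ→P9→N7→U8→R6→G5→HQ: 17+18+24+11+30+29 = 129
HQ→P9→G5→N7→R6→U8→HQ: 17+32+19+21+11+19 = 119
HQ→P9→G5→N7→U8→R6→HQ: 17+32+19+24+11+20 = 123
HQ→P9→G5→R6→N7→U8→HQ: 17+32+30+21+24+19 = 143
HQ→P9→G5→R6→U8→N7→HQ: 17+32+30+11+24+27 = 141
HQ→P9→G5→U8→N7→R6→HQ: 17+32+22+24+21+20 = 136
HQ→P9→G5→U8→R6→N7→HQ: 17+32+22+11+21+27 = 130
HQ→P9→R6→N7→G5→U8→HQ: 17+3+21+19+22+19 = 101
HQ→P9→R6→N7→U8→G5→HQ: 17+3+21+24+22+29 = 116
… (46 more)
HQ→P9→R6→U8→G5→N7→HQ: 17+3+11+22+19+27 = 99  ← best
The minimum is 99.
One optimal route: HQ → P9 → R6 → U8 → G5 → N7 → HQ (or its reverse).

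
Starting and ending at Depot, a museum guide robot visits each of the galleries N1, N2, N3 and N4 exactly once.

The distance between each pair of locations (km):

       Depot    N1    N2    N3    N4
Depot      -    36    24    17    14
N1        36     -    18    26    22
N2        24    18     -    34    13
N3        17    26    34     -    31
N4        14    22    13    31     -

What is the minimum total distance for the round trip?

Depot-N1-N2-N3-N4-Depot: 36+18+34+31+14 = 133
Depot-N1-N2-N4-N3-Depot: 36+18+13+31+17 = 115
Depot-N1-N3-N2-N4-Depot: 36+26+34+13+14 = 123
Depot-N1-N3-N4-N2-Depot: 36+26+31+13+24 = 130
Depot-N1-N4-N2-N3-Depot: 36+22+13+34+17 = 122
Depot-N1-N4-N3-N2-Depot: 36+22+31+34+24 = 147
Depot-N2-N1-N3-N4-Depot: 24+18+26+31+14 = 113
Depot-N2-N1-N4-N3-Depot: 24+18+22+31+17 = 112
Depot-N2-N3-N1-N4-Depot: 24+34+26+22+14 = 120
Depot-N2-N4-N1-N3-Depot: 24+13+22+26+17 = 102
Depot-N3-N1-N2-N4-Depot: 17+26+18+13+14 = 88
Depot-N3-N2-N1-N4-Depot: 17+34+18+22+14 = 105
The minimum is 88.
One optimal route: Depot → N3 → N1 → N2 → N4 → Depot (or its reverse).

Minimum total distance: 88 km.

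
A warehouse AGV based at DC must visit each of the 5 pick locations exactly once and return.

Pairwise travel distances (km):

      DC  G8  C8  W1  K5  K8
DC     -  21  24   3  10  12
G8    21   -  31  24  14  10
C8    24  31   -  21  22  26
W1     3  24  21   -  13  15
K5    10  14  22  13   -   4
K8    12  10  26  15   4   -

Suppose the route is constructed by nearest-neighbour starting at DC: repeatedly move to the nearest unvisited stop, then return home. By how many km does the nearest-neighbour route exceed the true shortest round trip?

The nearest-neighbour route is 6 km longer than optimal.

DC: W1=3, K5=10, K8=12, G8=21, C8=24 ⇒ W1
W1: K5=13, K8=15, C8=21, G8=24 ⇒ K5
K5: K8=4, G8=14, C8=22 ⇒ K8
K8: G8=10, C8=26 ⇒ G8
G8: C8=31 ⇒ C8
NN route DC → W1 → K5 → K8 → G8 → C8 → DC costs 85.
Optimal: DC → W1 → C8 → G8 → K8 → K5 → DC costs 79 (by enumerating all 60 distinct tours).
Excess = 85 − 79 = 6.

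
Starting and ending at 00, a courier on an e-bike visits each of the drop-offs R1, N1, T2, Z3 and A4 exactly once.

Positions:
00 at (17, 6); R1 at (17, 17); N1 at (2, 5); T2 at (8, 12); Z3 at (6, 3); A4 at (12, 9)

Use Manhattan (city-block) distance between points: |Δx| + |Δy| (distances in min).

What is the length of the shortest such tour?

With 5 stops there are 5!/2 = 60 distinct round trips (a route and its reverse cost the same).
00→R1→N1→T2→Z3→A4→00: 11+27+13+11+12+8 = 82
00→R1→N1→T2→A4→Z3→00: 11+27+13+7+12+14 = 84
00→R1→N1→Z3→T2→A4→00: 11+27+6+11+7+8 = 70
00→R1→N1→Z3→A4→T2→00: 11+27+6+12+7+15 = 78
00→R1→N1→A4→T2→Z3→00: 11+27+14+7+11+14 = 84
00→R1→N1→A4→Z3→T2→00: 11+27+14+12+11+15 = 90
00→R1→T2→N1→Z3→A4→00: 11+14+13+6+12+8 = 64
00→R1→T2→N1→A4→Z3→00: 11+14+13+14+12+14 = 78
00→R1→T2→Z3→N1→A4→00: 11+14+11+6+14+8 = 64
00→R1→T2→Z3→A4→N1→00: 11+14+11+12+14+16 = 78
00→R1→T2→A4→N1→Z3→00: 11+14+7+14+6+14 = 66
00→R1→T2→A4→Z3→N1→00: 11+14+7+12+6+16 = 66
00→R1→Z3→N1→T2→A4→00: 11+25+6+13+7+8 = 70
00→R1→Z3→N1→A4→T2→00: 11+25+6+14+7+15 = 78
… (46 more)
The minimum is 64.
One optimal route: 00 → R1 → T2 → N1 → Z3 → A4 → 00 (or its reverse).

Shortest round trip = 64 min.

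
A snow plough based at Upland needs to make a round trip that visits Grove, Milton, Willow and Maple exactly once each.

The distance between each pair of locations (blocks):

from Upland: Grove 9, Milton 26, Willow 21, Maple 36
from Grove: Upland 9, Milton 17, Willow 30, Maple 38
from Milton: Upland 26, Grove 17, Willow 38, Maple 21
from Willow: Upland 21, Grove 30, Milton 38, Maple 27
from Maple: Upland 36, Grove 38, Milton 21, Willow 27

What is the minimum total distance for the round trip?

Minimum total distance: 95 blocks.

With 4 stops there are 4!/2 = 12 distinct round trips (a route and its reverse cost the same).
Upland - Grove - Milton - Willow - Maple - Upland: 9+17+38+27+36 = 127
Upland - Grove - Milton - Maple - Willow - Upland: 9+17+21+27+21 = 95
Upland - Grove - Willow - Milton - Maple - Upland: 9+30+38+21+36 = 134
Upland - Grove - Willow - Maple - Milton - Upland: 9+30+27+21+26 = 113
Upland - Grove - Maple - Milton - Willow - Upland: 9+38+21+38+21 = 127
Upland - Grove - Maple - Willow - Milton - Upland: 9+38+27+38+26 = 138
Upland - Milton - Grove - Willow - Maple - Upland: 26+17+30+27+36 = 136
Upland - Milton - Grove - Maple - Willow - Upland: 26+17+38+27+21 = 129
Upland - Milton - Willow - Grove - Maple - Upland: 26+38+30+38+36 = 168
Upland - Milton - Maple - Grove - Willow - Upland: 26+21+38+30+21 = 136
Upland - Willow - Grove - Milton - Maple - Upland: 21+30+17+21+36 = 125
Upland - Willow - Milton - Grove - Maple - Upland: 21+38+17+38+36 = 150
The minimum is 95.
One optimal route: Upland → Grove → Milton → Maple → Willow → Upland (or its reverse).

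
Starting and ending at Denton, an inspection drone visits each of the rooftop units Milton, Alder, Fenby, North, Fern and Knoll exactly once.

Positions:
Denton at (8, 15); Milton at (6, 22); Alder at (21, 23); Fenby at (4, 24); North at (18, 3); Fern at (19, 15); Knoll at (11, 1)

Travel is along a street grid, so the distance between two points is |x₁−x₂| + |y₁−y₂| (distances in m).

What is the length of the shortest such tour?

80 m — the shortest possible round trip.

With 6 stops there are 6!/2 = 360 distinct round trips (a route and its reverse cost the same).
Denton→Milton→Alder→Fenby→North→Fern→Knoll→Denton: 9+16+18+35+13+22+17 = 130
Denton→Milton→Alder→Fenby→North→Knoll→Fern→Denton: 9+16+18+35+9+22+11 = 120
Denton→Milton→Alder→Fenby→Fern→North→Knoll→Denton: 9+16+18+24+13+9+17 = 106
Denton→Milton→Alder→Fenby→Fern→Knoll→North→Denton: 9+16+18+24+22+9+22 = 120
Denton→Milton→Alder→Fenby→Knoll→North→Fern→Denton: 9+16+18+30+9+13+11 = 106
Denton→Milton→Alder→Fenby→Knoll→Fern→North→Denton: 9+16+18+30+22+13+22 = 130
Denton→Milton→Alder→North→Fenby→Fern→Knoll→Denton: 9+16+23+35+24+22+17 = 146
Denton→Milton→Alder→North→Fenby→Knoll→Fern→Denton: 9+16+23+35+30+22+11 = 146
… (352 more)
Denton→Milton→Fenby→Alder→Fern→North→Knoll→Denton: 9+4+18+10+13+9+17 = 80  ← best
The minimum is 80.
One optimal route: Denton → Milton → Fenby → Alder → Fern → North → Knoll → Denton (or its reverse).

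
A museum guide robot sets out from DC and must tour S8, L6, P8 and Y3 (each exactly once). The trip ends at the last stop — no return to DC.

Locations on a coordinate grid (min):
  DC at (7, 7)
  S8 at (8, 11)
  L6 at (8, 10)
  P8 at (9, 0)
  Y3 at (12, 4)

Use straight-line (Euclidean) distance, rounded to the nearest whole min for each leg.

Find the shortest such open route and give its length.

There are 4! = 24 possible orderings.
DC - S8 - L6 - P8 - Y3: 4+1+10+5 = 20
DC - S8 - L6 - Y3 - P8: 4+1+7+5 = 17
DC - S8 - P8 - L6 - Y3: 4+11+10+7 = 32
DC - S8 - P8 - Y3 - L6: 4+11+5+7 = 27
DC - S8 - Y3 - L6 - P8: 4+8+7+10 = 29
DC - S8 - Y3 - P8 - L6: 4+8+5+10 = 27
DC - L6 - S8 - P8 - Y3: 3+1+11+5 = 20
DC - L6 - S8 - Y3 - P8: 3+1+8+5 = 17
DC - L6 - P8 - S8 - Y3: 3+10+11+8 = 32
DC - L6 - P8 - Y3 - S8: 3+10+5+8 = 26
DC - L6 - Y3 - S8 - P8: 3+7+8+11 = 29
DC - L6 - Y3 - P8 - S8: 3+7+5+11 = 26
DC - P8 - S8 - L6 - Y3: 7+11+1+7 = 26
DC - P8 - S8 - Y3 - L6: 7+11+8+7 = 33
… (10 more)
The minimum is 17.
One shortest path: DC → S8 → L6 → Y3 → P8.

17 min — the minimum one-way total.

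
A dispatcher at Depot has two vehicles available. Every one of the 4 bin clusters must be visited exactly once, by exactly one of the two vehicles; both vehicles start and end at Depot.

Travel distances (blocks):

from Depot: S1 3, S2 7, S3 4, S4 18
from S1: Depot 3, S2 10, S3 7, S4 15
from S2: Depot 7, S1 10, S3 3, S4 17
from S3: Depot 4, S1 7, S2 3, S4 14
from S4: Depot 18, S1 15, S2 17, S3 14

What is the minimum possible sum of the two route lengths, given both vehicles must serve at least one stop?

Try each way of splitting the stops between the two vehicles (each non-empty) and, for each split, find the best tour for each vehicle:
  {S1} + {S2, S3, S4}: 6 + 42 = 48
  {S2} + {S1, S3, S4}: 14 + 36 = 50
  {S1, S2} + {S3, S4}: 20 + 36 = 56
  {S3} + {S1, S2, S4}: 8 + 42 = 50
  {S1, S3} + {S2, S4}: 14 + 42 = 56
  {S2, S3} + {S1, S4}: 14 + 36 = 50
  … (7 splits in total)
Best: vehicle 1 Depot → S1 → Depot = 6; vehicle 2 Depot → S2 → S3 → S4 → Depot = 42; combined 48.

48 blocks — the smallest possible combined total.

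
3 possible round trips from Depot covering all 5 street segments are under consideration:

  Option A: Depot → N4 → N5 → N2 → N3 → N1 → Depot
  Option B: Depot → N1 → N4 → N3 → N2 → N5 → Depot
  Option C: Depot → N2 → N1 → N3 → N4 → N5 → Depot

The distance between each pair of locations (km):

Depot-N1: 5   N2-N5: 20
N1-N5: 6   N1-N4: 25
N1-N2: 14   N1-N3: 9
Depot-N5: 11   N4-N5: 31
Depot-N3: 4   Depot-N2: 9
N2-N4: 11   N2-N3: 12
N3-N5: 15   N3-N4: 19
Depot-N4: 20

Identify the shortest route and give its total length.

Shortest is Option B, total 92 km.

Option A: 20 + 31 + 20 + 12 + 9 + 5 = 97
Option B: 5 + 25 + 19 + 12 + 20 + 11 = 92
Option C: 9 + 14 + 9 + 19 + 31 + 11 = 93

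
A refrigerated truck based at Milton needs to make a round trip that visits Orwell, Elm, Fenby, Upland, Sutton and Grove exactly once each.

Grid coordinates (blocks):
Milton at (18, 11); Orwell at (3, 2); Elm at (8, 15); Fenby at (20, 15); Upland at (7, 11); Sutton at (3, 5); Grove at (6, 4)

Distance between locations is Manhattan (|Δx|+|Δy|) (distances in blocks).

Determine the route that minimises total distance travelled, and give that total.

With 6 stops there are 6!/2 = 360 distinct round trips (a route and its reverse cost the same).
Milton-Orwell-Elm-Fenby-Upland-Sutton-Grove-Milton: 24+18+12+17+10+4+19 = 104
Milton-Orwell-Elm-Fenby-Upland-Grove-Sutton-Milton: 24+18+12+17+8+4+21 = 104
Milton-Orwell-Elm-Fenby-Sutton-Upland-Grove-Milton: 24+18+12+27+10+8+19 = 118
Milton-Orwell-Elm-Fenby-Sutton-Grove-Upland-Milton: 24+18+12+27+4+8+11 = 104
Milton-Orwell-Elm-Fenby-Grove-Upland-Sutton-Milton: 24+18+12+25+8+10+21 = 118
Milton-Orwell-Elm-Fenby-Grove-Sutton-Upland-Milton: 24+18+12+25+4+10+11 = 104
Milton-Orwell-Elm-Upland-Fenby-Sutton-Grove-Milton: 24+18+5+17+27+4+19 = 114
Milton-Orwell-Elm-Upland-Fenby-Grove-Sutton-Milton: 24+18+5+17+25+4+21 = 114
… (352 more)
Milton-Fenby-Elm-Upland-Sutton-Orwell-Grove-Milton: 6+12+5+10+3+5+19 = 60  ← best
The minimum is 60.
One optimal route: Milton → Fenby → Elm → Upland → Sutton → Orwell → Grove → Milton (or its reverse).

Shortest round trip = 60 blocks.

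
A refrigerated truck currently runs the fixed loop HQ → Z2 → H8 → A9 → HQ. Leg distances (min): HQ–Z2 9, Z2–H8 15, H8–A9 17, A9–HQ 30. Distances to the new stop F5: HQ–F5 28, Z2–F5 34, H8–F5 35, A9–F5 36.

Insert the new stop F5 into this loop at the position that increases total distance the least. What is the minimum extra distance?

Insertion cost between consecutive stops i–j is d(i,F5) + d(F5,j) − d(i,j):
  between HQ and Z2: 28 + 34 − 9 = 53
  between Z2 and H8: 34 + 35 − 15 = 54
  between H8 and A9: 35 + 36 − 17 = 54
  between A9 and HQ: 36 + 28 − 30 = 34
Cheapest insertion is between A9 and HQ, adding 34.
New total = 71 + 34 = 105.

Adding 34 min by placing F5 on the A9–HQ leg.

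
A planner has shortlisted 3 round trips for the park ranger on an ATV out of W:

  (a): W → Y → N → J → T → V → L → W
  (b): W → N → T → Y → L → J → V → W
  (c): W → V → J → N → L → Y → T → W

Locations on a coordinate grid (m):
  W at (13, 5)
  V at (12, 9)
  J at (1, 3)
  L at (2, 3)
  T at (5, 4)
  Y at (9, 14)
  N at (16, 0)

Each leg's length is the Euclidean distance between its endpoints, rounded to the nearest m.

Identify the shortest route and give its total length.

60 m — (b) is the shortest.

(a): 10 + 16 + 15 + 4 + 9 + 12 + 11 = 77
(b): 6 + 12 + 11 + 13 + 1 + 13 + 4 = 60
(c): 4 + 13 + 15 + 14 + 13 + 11 + 8 = 78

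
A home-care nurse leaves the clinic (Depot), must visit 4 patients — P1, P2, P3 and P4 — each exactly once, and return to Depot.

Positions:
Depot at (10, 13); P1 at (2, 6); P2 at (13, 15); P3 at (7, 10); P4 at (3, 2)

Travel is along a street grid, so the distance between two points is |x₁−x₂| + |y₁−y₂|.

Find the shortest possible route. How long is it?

Depot→P1→P2→P3→P4→Depot: 15+20+11+12+18 = 76
Depot→P1→P2→P4→P3→Depot: 15+20+23+12+6 = 76
Depot→P1→P3→P2→P4→Depot: 15+9+11+23+18 = 76
Depot→P1→P3→P4→P2→Depot: 15+9+12+23+5 = 64
Depot→P1→P4→P2→P3→Depot: 15+5+23+11+6 = 60
Depot→P1→P4→P3→P2→Depot: 15+5+12+11+5 = 48
Depot→P2→P1→P3→P4→Depot: 5+20+9+12+18 = 64
Depot→P2→P1→P4→P3→Depot: 5+20+5+12+6 = 48
Depot→P2→P3→P1→P4→Depot: 5+11+9+5+18 = 48
Depot→P2→P4→P1→P3→Depot: 5+23+5+9+6 = 48
Depot→P3→P1→P2→P4→Depot: 6+9+20+23+18 = 76
Depot→P3→P2→P1→P4→Depot: 6+11+20+5+18 = 60
The minimum is 48.
One optimal route: Depot → P1 → P4 → P3 → P2 → Depot (or its reverse).

Shortest round trip = 48.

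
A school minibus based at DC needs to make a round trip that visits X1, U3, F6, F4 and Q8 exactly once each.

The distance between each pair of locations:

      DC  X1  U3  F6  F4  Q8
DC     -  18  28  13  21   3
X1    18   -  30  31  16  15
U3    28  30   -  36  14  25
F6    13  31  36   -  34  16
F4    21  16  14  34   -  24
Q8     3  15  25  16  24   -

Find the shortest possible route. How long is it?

Shortest round trip = 97.

There are 60 distinct closed tours to check (reversals are equivalent).
DC - X1 - U3 - F6 - F4 - Q8 - DC: 18+30+36+34+24+3 = 145
DC - X1 - U3 - F6 - Q8 - F4 - DC: 18+30+36+16+24+21 = 145
DC - X1 - U3 - F4 - F6 - Q8 - DC: 18+30+14+34+16+3 = 115
DC - X1 - U3 - F4 - Q8 - F6 - DC: 18+30+14+24+16+13 = 115
DC - X1 - U3 - Q8 - F6 - F4 - DC: 18+30+25+16+34+21 = 144
DC - X1 - U3 - Q8 - F4 - F6 - DC: 18+30+25+24+34+13 = 144
DC - X1 - F6 - U3 - F4 - Q8 - DC: 18+31+36+14+24+3 = 126
DC - X1 - F6 - U3 - Q8 - F4 - DC: 18+31+36+25+24+21 = 155
DC - X1 - F6 - F4 - U3 - Q8 - DC: 18+31+34+14+25+3 = 125
DC - X1 - F6 - F4 - Q8 - U3 - DC: 18+31+34+24+25+28 = 160
DC - X1 - F6 - Q8 - U3 - F4 - DC: 18+31+16+25+14+21 = 125
DC - X1 - F6 - Q8 - F4 - U3 - DC: 18+31+16+24+14+28 = 131
DC - X1 - F4 - U3 - F6 - Q8 - DC: 18+16+14+36+16+3 = 103
DC - X1 - F4 - U3 - Q8 - F6 - DC: 18+16+14+25+16+13 = 102
… (46 more)
DC - F6 - U3 - F4 - X1 - Q8 - DC: 13+36+14+16+15+3 = 97  ← best
The minimum is 97.
One optimal route: DC → F6 → U3 → F4 → X1 → Q8 → DC (or its reverse).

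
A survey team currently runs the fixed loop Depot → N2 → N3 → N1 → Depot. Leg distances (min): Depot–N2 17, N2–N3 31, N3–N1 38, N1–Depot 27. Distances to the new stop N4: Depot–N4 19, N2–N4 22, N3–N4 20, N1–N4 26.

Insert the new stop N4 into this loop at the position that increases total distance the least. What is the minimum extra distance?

Insertion cost between consecutive stops i–j is d(i,N4) + d(N4,j) − d(i,j):
  between Depot and N2: 19 + 22 − 17 = 24
  between N2 and N3: 22 + 20 − 31 = 11
  between N3 and N1: 20 + 26 − 38 = 8
  between N1 and Depot: 26 + 19 − 27 = 18
Cheapest insertion is between N3 and N1, adding 8.
New total = 113 + 8 = 121.

+8 min — insert N4 between N3 and N1.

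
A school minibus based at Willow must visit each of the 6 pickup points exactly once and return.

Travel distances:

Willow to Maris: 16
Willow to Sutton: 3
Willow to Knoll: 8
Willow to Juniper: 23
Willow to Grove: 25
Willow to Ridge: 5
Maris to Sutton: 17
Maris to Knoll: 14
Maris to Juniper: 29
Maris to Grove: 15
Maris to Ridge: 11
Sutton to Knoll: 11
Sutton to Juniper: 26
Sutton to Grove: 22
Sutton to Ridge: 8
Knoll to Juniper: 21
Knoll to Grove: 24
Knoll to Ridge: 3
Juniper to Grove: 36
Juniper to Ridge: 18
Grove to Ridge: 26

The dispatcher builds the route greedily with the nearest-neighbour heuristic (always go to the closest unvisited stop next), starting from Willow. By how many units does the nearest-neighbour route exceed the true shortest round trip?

From Willow: Sutton=3, Ridge=5, Knoll=8, Maris=16, Juniper=23, Grove=25 → choose Sutton (3).
From Sutton: Ridge=8, Knoll=11, Maris=17, Grove=22, Juniper=26 → choose Ridge (8).
From Ridge: Knoll=3, Maris=11, Juniper=18, Grove=26 → choose Knoll (3).
From Knoll: Maris=14, Juniper=21, Grove=24 → choose Maris (14).
From Maris: Grove=15, Juniper=29 → choose Grove (15).
From Grove: Juniper=36 → choose Juniper (36).
NN route Willow → Sutton → Ridge → Knoll → Maris → Grove → Juniper → Willow costs 102.
Optimal: Willow → Sutton → Grove → Maris → Knoll → Juniper → Ridge → Willow costs 98 (by enumerating all 360 distinct tours).
Excess = 102 − 98 = 4.

4 longer than the optimal tour.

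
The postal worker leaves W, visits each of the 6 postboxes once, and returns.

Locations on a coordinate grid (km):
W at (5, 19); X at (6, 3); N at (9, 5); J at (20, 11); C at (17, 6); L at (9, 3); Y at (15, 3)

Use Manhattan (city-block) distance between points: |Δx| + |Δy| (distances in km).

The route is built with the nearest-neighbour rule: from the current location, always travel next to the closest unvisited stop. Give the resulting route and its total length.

From W: distances to unvisited — X=17, N=18, L=20, J=23, C=25, Y=26. Nearest is X (17).
From X: distances to unvisited — L=3, N=5, Y=9, C=14, J=22. Nearest is L (3).
From L: distances to unvisited — N=2, Y=6, C=11, J=19. Nearest is N (2).
From N: distances to unvisited — Y=8, C=9, J=17. Nearest is Y (8).
From Y: distances to unvisited — C=5, J=13. Nearest is C (5).
From C: distances to unvisited — J=8. Nearest is J (8).
Return J→W: 23.
Total = 17 + 3 + 2 + 8 + 5 + 8 + 23 = 66.

Nearest-neighbour total = 66 km; route W → X → L → N → Y → C → J → W.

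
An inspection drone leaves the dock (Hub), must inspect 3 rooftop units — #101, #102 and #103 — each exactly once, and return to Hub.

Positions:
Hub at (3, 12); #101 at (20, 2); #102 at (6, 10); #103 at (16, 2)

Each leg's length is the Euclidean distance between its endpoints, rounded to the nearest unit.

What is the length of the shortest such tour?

Shortest round trip = 40.

With 3 stops there are 3!/2 = 3 distinct round trips (a route and its reverse cost the same).
Hub-#101-#102-#103-Hub: 20+16+13+16 = 65
Hub-#101-#103-#102-Hub: 20+4+13+4 = 41
Hub-#102-#101-#103-Hub: 4+16+4+16 = 40
The minimum is 40.
One optimal route: Hub → #102 → #101 → #103 → Hub (or its reverse).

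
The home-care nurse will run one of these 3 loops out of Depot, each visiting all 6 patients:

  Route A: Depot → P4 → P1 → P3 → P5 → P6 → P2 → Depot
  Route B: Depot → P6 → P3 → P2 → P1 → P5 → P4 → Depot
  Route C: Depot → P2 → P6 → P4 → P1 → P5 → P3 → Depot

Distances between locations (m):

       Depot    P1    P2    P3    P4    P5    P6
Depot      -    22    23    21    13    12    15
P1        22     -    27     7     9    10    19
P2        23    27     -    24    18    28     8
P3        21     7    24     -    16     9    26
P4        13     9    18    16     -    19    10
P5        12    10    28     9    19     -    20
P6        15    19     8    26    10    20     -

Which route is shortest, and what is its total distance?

Route A: 13 + 9 + 7 + 9 + 20 + 8 + 23 = 89
Route B: 15 + 26 + 24 + 27 + 10 + 19 + 13 = 134
Route C: 23 + 8 + 10 + 9 + 10 + 9 + 21 = 90

89 m — Route A is the shortest.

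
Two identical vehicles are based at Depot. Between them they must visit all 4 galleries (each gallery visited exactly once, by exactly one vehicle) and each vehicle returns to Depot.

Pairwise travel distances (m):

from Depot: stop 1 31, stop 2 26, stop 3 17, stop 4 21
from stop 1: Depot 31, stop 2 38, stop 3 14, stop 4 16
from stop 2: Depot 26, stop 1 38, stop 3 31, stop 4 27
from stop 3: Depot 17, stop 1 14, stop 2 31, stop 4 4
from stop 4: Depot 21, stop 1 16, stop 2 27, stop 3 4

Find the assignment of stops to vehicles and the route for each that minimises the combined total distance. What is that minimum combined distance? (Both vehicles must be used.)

There are 2^3 − 1 = 7 ways to divide the 4 stops into two non-empty groups. For each, the best each vehicle can do is its own shortest tour through its group:
  {stop 1} + {stop 2, stop 3, stop 4}: 62 + 74 = 136
  {stop 2} + {stop 1, stop 3, stop 4}: 52 + 68 = 120
  {stop 1, stop 2} + {stop 3, stop 4}: 95 + 42 = 137
  {stop 3} + {stop 1, stop 2, stop 4}: 34 + 100 = 134
  {stop 1, stop 3} + {stop 2, stop 4}: 62 + 74 = 136
  {stop 2, stop 3} + {stop 1, stop 4}: 74 + 68 = 142
  … (7 splits in total)
Best: vehicle 1 Depot → stop 2 → Depot = 52; vehicle 2 Depot → stop 1 → stop 4 → stop 3 → Depot = 68; combined 120.

120 m — the smallest possible combined total.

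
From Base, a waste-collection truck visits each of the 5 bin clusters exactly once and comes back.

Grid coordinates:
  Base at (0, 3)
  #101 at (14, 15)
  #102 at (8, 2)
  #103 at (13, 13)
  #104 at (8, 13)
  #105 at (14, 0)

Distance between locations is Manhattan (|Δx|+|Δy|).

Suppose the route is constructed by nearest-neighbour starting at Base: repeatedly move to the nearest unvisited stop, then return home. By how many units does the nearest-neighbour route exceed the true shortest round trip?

Base: #102=9, #105=17, #104=18, #103=23, #101=26 ⇒ #102
#102: #105=8, #104=11, #103=16, #101=19 ⇒ #105
#105: #103=14, #101=15, #104=19 ⇒ #103
#103: #101=3, #104=5 ⇒ #101
#101: #104=8 ⇒ #104
NN route Base → #102 → #105 → #103 → #101 → #104 → Base costs 60.
Optimal: Base → #102 → #105 → #101 → #103 → #104 → Base costs 58 (by enumerating all 60 distinct tours).
Excess = 60 − 58 = 2.

The nearest-neighbour route is 2 longer than optimal.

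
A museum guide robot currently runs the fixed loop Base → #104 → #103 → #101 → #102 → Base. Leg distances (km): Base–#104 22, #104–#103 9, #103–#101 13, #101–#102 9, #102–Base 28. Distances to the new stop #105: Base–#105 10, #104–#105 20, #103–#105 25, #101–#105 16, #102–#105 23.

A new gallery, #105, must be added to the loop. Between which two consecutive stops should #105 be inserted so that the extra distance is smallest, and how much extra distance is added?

Adding 5 km by placing #105 on the #102–Base leg.

Insertion cost between consecutive stops i–j is d(i,#105) + d(#105,j) − d(i,j):
  between Base and #104: 10 + 20 − 22 = 8
  between #104 and #103: 20 + 25 − 9 = 36
  between #103 and #101: 25 + 16 − 13 = 28
  between #101 and #102: 16 + 23 − 9 = 30
  between #102 and Base: 23 + 10 − 28 = 5
Cheapest insertion is between #102 and Base, adding 5.
New total = 81 + 5 = 86.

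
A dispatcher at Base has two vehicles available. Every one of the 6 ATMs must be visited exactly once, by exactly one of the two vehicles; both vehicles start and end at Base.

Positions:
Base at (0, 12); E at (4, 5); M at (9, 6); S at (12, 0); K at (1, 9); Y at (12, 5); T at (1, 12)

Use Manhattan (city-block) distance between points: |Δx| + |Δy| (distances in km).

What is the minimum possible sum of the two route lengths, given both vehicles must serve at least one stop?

Minimum combined distance: 50 km.

Check every non-empty split of the stops between the two vehicles; for each half take its own optimal tour:
  {E} + {M, S, K, Y, T}: 22 + 48 = 70
  {M} + {E, S, K, Y, T}: 30 + 48 = 78
  {E, M} + {S, K, Y, T}: 32 + 48 = 80
  {S} + {E, M, K, Y, T}: 48 + 38 = 86
  {E, S} + {M, K, Y, T}: 48 + 38 = 86
  {M, S} + {E, K, Y, T}: 48 + 38 = 86
  … (31 splits in total)
  {E, M, S, K, Y} + {T}: 48 + 2 = 50  ← best
Best: vehicle 1 Base → E → S → Y → M → K → Base = 48; vehicle 2 Base → T → Base = 2; combined 50.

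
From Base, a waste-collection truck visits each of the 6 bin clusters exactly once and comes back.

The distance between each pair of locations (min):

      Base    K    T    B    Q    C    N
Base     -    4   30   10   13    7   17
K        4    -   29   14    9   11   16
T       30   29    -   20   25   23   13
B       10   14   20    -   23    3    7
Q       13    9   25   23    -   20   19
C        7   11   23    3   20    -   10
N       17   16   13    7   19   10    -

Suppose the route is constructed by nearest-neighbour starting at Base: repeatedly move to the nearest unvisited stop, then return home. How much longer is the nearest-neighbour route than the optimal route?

Base: K=4, C=7, B=10, Q=13, N=17, T=30 ⇒ K
K: Q=9, C=11, B=14, N=16, T=29 ⇒ Q
Q: N=19, C=20, B=23, T=25 ⇒ N
N: B=7, C=10, T=13 ⇒ B
B: C=3, T=20 ⇒ C
C: T=23 ⇒ T
NN route Base → K → Q → N → B → C → T → Base costs 95.
Optimal: Base → K → Q → T → N → B → C → Base costs 68 (by enumerating all 360 distinct tours).
Excess = 95 − 68 = 27.

27 min longer than the optimal tour.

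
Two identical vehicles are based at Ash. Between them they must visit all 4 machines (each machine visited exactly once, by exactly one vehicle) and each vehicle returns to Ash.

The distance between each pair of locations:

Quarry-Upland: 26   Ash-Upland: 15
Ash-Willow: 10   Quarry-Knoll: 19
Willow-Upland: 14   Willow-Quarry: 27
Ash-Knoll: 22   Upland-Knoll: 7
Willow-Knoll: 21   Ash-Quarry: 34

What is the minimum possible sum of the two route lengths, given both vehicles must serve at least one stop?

Try each way of splitting the stops between the two vehicles (each non-empty) and, for each split, find the best tour for each vehicle:
  {Willow} + {Quarry, Upland, Knoll}: 20 + 75 = 95
  {Quarry} + {Willow, Upland, Knoll}: 68 + 53 = 121
  {Willow, Quarry} + {Upland, Knoll}: 71 + 44 = 115
  {Upland} + {Willow, Quarry, Knoll}: 30 + 78 = 108
  {Willow, Upland} + {Quarry, Knoll}: 39 + 75 = 114
  {Quarry, Upland} + {Willow, Knoll}: 75 + 53 = 128
  … (7 splits in total)
Best: vehicle 1 Ash → Willow → Ash = 20; vehicle 2 Ash → Quarry → Knoll → Upland → Ash = 75; combined 95.

95 — the smallest possible combined total.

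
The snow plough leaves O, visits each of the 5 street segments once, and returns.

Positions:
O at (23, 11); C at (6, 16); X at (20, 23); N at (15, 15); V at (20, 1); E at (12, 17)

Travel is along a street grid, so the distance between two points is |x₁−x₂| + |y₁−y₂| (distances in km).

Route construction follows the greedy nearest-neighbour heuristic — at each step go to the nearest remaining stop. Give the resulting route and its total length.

Nearest-neighbour total = 80 km; route O → N → E → C → X → V → O.

From O: distances to unvisited — N=12, V=13, X=15, E=17, C=22. Nearest is N (12).
From N: distances to unvisited — E=5, C=10, X=13, V=19. Nearest is E (5).
From E: distances to unvisited — C=7, X=14, V=24. Nearest is C (7).
From C: distances to unvisited — X=21, V=29. Nearest is X (21).
From X: distances to unvisited — V=22. Nearest is V (22).
Return V→O: 13.
Total = 12 + 5 + 7 + 21 + 22 + 13 = 80.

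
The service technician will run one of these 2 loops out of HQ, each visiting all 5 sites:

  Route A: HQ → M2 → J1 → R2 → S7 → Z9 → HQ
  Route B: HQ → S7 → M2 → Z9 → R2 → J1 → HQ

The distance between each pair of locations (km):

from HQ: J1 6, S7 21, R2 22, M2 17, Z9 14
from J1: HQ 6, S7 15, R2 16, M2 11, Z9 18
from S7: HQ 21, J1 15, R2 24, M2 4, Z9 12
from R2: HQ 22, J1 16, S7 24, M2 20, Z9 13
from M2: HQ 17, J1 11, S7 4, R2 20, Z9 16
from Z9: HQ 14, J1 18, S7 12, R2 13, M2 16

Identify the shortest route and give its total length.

Route A: 17 + 11 + 16 + 24 + 12 + 14 = 94
Route B: 21 + 4 + 16 + 13 + 16 + 6 = 76

Shortest is Route B, total 76 km.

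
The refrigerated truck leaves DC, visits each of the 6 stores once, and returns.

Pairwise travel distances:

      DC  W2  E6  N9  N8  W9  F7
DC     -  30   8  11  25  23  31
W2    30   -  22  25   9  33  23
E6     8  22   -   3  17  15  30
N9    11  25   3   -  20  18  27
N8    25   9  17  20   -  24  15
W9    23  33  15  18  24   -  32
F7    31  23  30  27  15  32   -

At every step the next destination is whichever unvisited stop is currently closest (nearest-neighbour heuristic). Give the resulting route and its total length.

DC → [E6:8 / N9:11 / W9:23 / N8:25 / W2:30 / F7:31] → E6 (8)
E6 → [N9:3 / W9:15 / N8:17 / W2:22 / F7:30] → N9 (3)
N9 → [W9:18 / N8:20 / W2:25 / F7:27] → W9 (18)
W9 → [N8:24 / F7:32 / W2:33] → N8 (24)
N8 → [W2:9 / F7:15] → W2 (9)
W2 → [F7:23] → F7 (23)
Return F7→DC: 31.
Total = 8 + 3 + 18 + 24 + 9 + 23 + 31 = 116.

116 along DC → E6 → N9 → W9 → N8 → W2 → F7 → DC.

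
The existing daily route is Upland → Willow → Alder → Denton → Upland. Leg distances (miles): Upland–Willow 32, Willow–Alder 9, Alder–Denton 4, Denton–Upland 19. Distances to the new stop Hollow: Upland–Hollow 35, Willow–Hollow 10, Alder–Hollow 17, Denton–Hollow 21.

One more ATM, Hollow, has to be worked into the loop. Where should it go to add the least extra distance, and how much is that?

+13 miles — insert Hollow between Upland and Willow.

Insertion cost between consecutive stops i–j is d(i,Hollow) + d(Hollow,j) − d(i,j):
  between Upland and Willow: 35 + 10 − 32 = 13
  between Willow and Alder: 10 + 17 − 9 = 18
  between Alder and Denton: 17 + 21 − 4 = 34
  between Denton and Upland: 21 + 35 − 19 = 37
Cheapest insertion is between Upland and Willow, adding 13.
New total = 64 + 13 = 77.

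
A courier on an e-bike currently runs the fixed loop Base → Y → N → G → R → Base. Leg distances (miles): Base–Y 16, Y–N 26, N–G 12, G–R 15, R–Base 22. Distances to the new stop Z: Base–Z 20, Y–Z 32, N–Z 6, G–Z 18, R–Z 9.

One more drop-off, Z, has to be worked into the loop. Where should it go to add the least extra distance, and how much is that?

Insertion cost between consecutive stops i–j is d(i,Z) + d(Z,j) − d(i,j):
  between Base and Y: 20 + 32 − 16 = 36
  between Y and N: 32 + 6 − 26 = 12
  between N and G: 6 + 18 − 12 = 12
  between G and R: 18 + 9 − 15 = 12
  between R and Base: 9 + 20 − 22 = 7
Cheapest insertion is between R and Base, adding 7.
New total = 91 + 7 = 98.

+7 miles — insert Z between R and Base.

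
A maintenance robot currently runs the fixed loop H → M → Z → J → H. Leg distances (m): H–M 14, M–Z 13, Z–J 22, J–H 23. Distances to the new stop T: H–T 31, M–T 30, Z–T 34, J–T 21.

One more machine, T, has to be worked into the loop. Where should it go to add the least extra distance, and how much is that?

Insertion cost between consecutive stops i–j is d(i,T) + d(T,j) − d(i,j):
  between H and M: 31 + 30 − 14 = 47
  between M and Z: 30 + 34 − 13 = 51
  between Z and J: 34 + 21 − 22 = 33
  between J and H: 21 + 31 − 23 = 29
Cheapest insertion is between J and H, adding 29.
New total = 72 + 29 = 101.

Adding 29 m by placing T on the J–H leg.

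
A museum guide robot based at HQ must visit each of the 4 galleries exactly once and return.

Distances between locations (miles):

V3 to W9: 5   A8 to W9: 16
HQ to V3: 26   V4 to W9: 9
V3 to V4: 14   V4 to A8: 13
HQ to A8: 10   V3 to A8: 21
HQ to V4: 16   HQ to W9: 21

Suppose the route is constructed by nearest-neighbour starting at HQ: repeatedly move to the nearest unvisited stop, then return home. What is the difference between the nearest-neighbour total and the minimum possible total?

2 miles longer than the optimal tour.

HQ: A8=10, V4=16, W9=21, V3=26 ⇒ A8
A8: V4=13, W9=16, V3=21 ⇒ V4
V4: W9=9, V3=14 ⇒ W9
W9: V3=5 ⇒ V3
NN route HQ → A8 → V4 → W9 → V3 → HQ costs 63.
Optimal: HQ → V4 → V3 → W9 → A8 → HQ costs 61 (by enumerating all 12 distinct tours).
Excess = 63 − 61 = 2.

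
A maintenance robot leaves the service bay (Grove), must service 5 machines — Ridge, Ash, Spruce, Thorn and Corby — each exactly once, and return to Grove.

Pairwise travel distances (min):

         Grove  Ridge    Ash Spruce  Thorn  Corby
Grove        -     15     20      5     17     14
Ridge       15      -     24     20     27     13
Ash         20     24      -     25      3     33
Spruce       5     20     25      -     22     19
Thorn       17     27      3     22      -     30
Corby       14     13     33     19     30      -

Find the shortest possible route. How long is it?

Grove - Ridge - Ash - Spruce - Thorn - Corby - Grove: 15+24+25+22+30+14 = 130
Grove - Ridge - Ash - Spruce - Corby - Thorn - Grove: 15+24+25+19+30+17 = 130
Grove - Ridge - Ash - Thorn - Spruce - Corby - Grove: 15+24+3+22+19+14 = 97
Grove - Ridge - Ash - Thorn - Corby - Spruce - Grove: 15+24+3+30+19+5 = 96
Grove - Ridge - Ash - Corby - Spruce - Thorn - Grove: 15+24+33+19+22+17 = 130
Grove - Ridge - Ash - Corby - Thorn - Spruce - Grove: 15+24+33+30+22+5 = 129
Grove - Ridge - Spruce - Ash - Thorn - Corby - Grove: 15+20+25+3+30+14 = 107
Grove - Ridge - Spruce - Ash - Corby - Thorn - Grove: 15+20+25+33+30+17 = 140
Grove - Ridge - Spruce - Thorn - Ash - Corby - Grove: 15+20+22+3+33+14 = 107
Grove - Ridge - Spruce - Thorn - Corby - Ash - Grove: 15+20+22+30+33+20 = 140
Grove - Ridge - Spruce - Corby - Ash - Thorn - Grove: 15+20+19+33+3+17 = 107
Grove - Ridge - Spruce - Corby - Thorn - Ash - Grove: 15+20+19+30+3+20 = 107
Grove - Ridge - Thorn - Ash - Spruce - Corby - Grove: 15+27+3+25+19+14 = 103
Grove - Ridge - Thorn - Ash - Corby - Spruce - Grove: 15+27+3+33+19+5 = 102
… (46 more)
Grove - Spruce - Thorn - Ash - Ridge - Corby - Grove: 5+22+3+24+13+14 = 81  ← best
The minimum is 81.
One optimal route: Grove → Spruce → Thorn → Ash → Ridge → Corby → Grove (or its reverse).

81 min — the shortest possible round trip.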